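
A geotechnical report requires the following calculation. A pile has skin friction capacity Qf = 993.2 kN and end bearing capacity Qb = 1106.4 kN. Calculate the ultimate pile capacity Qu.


Result: 2099.6 kN

Derivation:
Using Qu = Qf + Qb
Qu = 993.2 + 1106.4
Qu = 2099.6 kN


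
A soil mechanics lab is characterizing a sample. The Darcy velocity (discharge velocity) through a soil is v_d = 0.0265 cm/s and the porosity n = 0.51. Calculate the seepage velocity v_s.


Using v_s = v_d / n
v_s = 0.0265 / 0.51
v_s = 0.05196 cm/s


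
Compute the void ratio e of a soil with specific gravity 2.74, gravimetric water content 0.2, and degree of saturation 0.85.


Using the relation e = Gs * w / S
e = 2.74 * 0.2 / 0.85
e = 0.6447


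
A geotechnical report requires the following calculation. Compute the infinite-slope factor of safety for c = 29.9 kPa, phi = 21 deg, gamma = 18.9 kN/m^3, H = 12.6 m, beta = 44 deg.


Using Fs = c / (gamma*H*sin(beta)*cos(beta)) + tan(phi)/tan(beta)
Cohesion contribution = 29.9 / (18.9*12.6*sin(44)*cos(44))
Cohesion contribution = 0.251266
Friction contribution = tan(21)/tan(44) = 0.397503
Fs = 0.251266 + 0.397503
Fs = 0.649


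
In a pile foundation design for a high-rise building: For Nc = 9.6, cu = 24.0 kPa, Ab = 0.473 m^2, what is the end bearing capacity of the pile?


Using Qb = Nc * cu * Ab
Qb = 9.6 * 24.0 * 0.473
Qb = 108.98 kN


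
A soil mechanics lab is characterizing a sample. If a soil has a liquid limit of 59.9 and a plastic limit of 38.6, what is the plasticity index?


Using PI = LL - PL
PI = 59.9 - 38.6
PI = 21.3


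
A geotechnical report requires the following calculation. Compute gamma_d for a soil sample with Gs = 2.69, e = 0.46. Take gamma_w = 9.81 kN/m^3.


Using gamma_d = Gs * gamma_w / (1 + e)
gamma_d = 2.69 * 9.81 / (1 + 0.46)
gamma_d = 2.69 * 9.81 / 1.46
gamma_d = 18.075 kN/m^3


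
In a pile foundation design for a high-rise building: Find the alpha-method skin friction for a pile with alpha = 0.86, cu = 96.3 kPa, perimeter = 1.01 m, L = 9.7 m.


Result: 811.37 kN

Derivation:
Using Qs = alpha * cu * perimeter * L
Qs = 0.86 * 96.3 * 1.01 * 9.7
Qs = 811.37 kN


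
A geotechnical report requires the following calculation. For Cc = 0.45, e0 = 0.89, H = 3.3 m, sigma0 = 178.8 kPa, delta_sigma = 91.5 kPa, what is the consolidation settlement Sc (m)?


Result: 0.141 m

Derivation:
Using Sc = Cc * H / (1 + e0) * log10((sigma0 + delta_sigma) / sigma0)
Stress ratio = (178.8 + 91.5) / 178.8 = 1.51174
log10(1.51174) = 0.179479
Cc * H / (1 + e0) = 0.45 * 3.3 / (1 + 0.89) = 0.785714
Sc = 0.785714 * 0.179479
Sc = 0.141 m


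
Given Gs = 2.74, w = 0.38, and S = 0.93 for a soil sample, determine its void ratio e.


Using the relation e = Gs * w / S
e = 2.74 * 0.38 / 0.93
e = 1.1196


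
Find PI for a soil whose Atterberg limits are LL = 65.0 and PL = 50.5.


Result: 14.5

Derivation:
Using PI = LL - PL
PI = 65.0 - 50.5
PI = 14.5


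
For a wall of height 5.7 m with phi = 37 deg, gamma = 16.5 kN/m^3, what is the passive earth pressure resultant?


Compute passive earth pressure coefficient:
Kp = tan^2(45 + phi/2) = tan^2(63.5) = 4.022791
Compute passive force:
Pp = 0.5 * Kp * gamma * H^2
Pp = 0.5 * 4.022791 * 16.5 * 5.7^2
Pp = 1078.28 kN/m


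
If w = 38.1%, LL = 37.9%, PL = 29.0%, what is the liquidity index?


First compute the plasticity index:
PI = LL - PL = 37.9 - 29.0 = 8.9
Then compute the liquidity index:
LI = (w - PL) / PI
LI = (38.1 - 29.0) / 8.9
LI = 1.022


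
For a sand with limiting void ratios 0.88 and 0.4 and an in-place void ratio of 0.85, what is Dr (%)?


Using Dr = (e_max - e) / (e_max - e_min) * 100
e_max - e = 0.88 - 0.85 = 0.03
e_max - e_min = 0.88 - 0.4 = 0.48
Dr = 0.03 / 0.48 * 100
Dr = 6.25 %


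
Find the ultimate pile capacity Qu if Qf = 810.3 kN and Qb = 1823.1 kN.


Using Qu = Qf + Qb
Qu = 810.3 + 1823.1
Qu = 2633.4 kN


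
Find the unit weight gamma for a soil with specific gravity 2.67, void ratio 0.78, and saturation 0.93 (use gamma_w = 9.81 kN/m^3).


Using gamma = gamma_w * (Gs + S*e) / (1 + e)
Numerator: Gs + S*e = 2.67 + 0.93*0.78 = 3.3954
Denominator: 1 + e = 1 + 0.78 = 1.78
gamma = 9.81 * 3.3954 / 1.78
gamma = 18.713 kN/m^3


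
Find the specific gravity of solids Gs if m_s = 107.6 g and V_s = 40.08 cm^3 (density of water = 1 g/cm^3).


Result: 2.685

Derivation:
Using Gs = m_s / (V_s * rho_w)
Since rho_w = 1 g/cm^3:
Gs = 107.6 / 40.08
Gs = 2.685


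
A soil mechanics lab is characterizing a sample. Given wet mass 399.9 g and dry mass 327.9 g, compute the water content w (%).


Using w = (m_wet - m_dry) / m_dry * 100
m_wet - m_dry = 399.9 - 327.9 = 72.0 g
w = 72.0 / 327.9 * 100
w = 21.96 %


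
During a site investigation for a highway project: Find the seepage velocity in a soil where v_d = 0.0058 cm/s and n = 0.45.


Using v_s = v_d / n
v_s = 0.0058 / 0.45
v_s = 0.01289 cm/s


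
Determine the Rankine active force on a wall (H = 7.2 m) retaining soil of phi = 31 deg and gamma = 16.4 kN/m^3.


Result: 136.07 kN/m

Derivation:
Compute active earth pressure coefficient:
Ka = tan^2(45 - phi/2) = tan^2(29.5) = 0.320099
Compute active force:
Pa = 0.5 * Ka * gamma * H^2
Pa = 0.5 * 0.320099 * 16.4 * 7.2^2
Pa = 136.07 kN/m


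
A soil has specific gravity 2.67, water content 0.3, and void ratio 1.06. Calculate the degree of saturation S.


Result: 0.7557

Derivation:
Using S = Gs * w / e
S = 2.67 * 0.3 / 1.06
S = 0.7557


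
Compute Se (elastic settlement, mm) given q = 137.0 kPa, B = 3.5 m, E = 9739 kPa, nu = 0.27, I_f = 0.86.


Using Se = q * B * (1 - nu^2) * I_f / E
1 - nu^2 = 1 - 0.27^2 = 0.9271
Se = 137.0 * 3.5 * 0.9271 * 0.86 / 9739
Se = 0.039255 m
Convert to mm: Se = 0.039255 * 1000 = 39.255 mm


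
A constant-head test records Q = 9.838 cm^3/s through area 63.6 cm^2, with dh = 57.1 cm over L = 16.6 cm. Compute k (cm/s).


Compute hydraulic gradient:
i = dh / L = 57.1 / 16.6 = 3.43976
Then apply Darcy's law:
k = Q / (A * i)
k = 9.838 / (63.6 * 3.43976)
k = 9.838 / 218.769
k = 0.04497 cm/s


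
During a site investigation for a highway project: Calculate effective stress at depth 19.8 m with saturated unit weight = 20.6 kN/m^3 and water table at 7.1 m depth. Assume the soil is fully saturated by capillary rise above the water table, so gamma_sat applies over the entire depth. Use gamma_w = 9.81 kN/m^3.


Result: 283.29 kPa

Derivation:
Total stress = gamma_sat * depth
sigma = 20.6 * 19.8 = 407.88 kPa
Pore water pressure u = gamma_w * (depth - d_wt)
u = 9.81 * (19.8 - 7.1) = 124.587 kPa
Effective stress = sigma - u
sigma' = 407.88 - 124.587 = 283.29 kPa


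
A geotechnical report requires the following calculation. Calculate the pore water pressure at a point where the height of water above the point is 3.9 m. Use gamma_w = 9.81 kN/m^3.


Using u = gamma_w * h_w
u = 9.81 * 3.9
u = 38.26 kPa


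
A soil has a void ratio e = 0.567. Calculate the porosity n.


Using the relation n = e / (1 + e)
n = 0.567 / (1 + 0.567)
n = 0.567 / 1.567
n = 0.3618


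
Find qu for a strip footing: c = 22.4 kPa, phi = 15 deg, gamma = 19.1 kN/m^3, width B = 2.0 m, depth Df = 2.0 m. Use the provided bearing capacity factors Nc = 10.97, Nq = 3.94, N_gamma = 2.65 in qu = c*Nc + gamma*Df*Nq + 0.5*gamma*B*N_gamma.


Compute qu = c*Nc + gamma*Df*Nq + 0.5*gamma*B*N_gamma
Term 1: 22.4 * 10.97 = 245.728
Term 2: 19.1 * 2.0 * 3.94 = 150.508
Term 3: 0.5 * 19.1 * 2.0 * 2.65 = 50.615
qu = 245.728 + 150.508 + 50.615
qu = 446.85 kPa


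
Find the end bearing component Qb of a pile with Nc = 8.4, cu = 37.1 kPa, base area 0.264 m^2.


Result: 82.27 kN

Derivation:
Using Qb = Nc * cu * Ab
Qb = 8.4 * 37.1 * 0.264
Qb = 82.27 kN


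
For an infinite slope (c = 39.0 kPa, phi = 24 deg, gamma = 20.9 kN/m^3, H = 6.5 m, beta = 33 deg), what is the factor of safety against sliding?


Using Fs = c / (gamma*H*sin(beta)*cos(beta)) + tan(phi)/tan(beta)
Cohesion contribution = 39.0 / (20.9*6.5*sin(33)*cos(33))
Cohesion contribution = 0.628499
Friction contribution = tan(24)/tan(33) = 0.685592
Fs = 0.628499 + 0.685592
Fs = 1.314


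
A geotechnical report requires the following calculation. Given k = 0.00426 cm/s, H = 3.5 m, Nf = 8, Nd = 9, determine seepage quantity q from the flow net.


Result: 0.0001325 m^3/s per m

Derivation:
Convert k to m/s for unit consistency with H:
k = 0.00426 cm/s = 0.00426 / 100 m/s = 4.26e-05 m/s
Using q = k * H * Nf / Nd
Nf / Nd = 8 / 9 = 0.8889
q = 4.26e-05 * 3.5 * 0.8889
q = 0.0001325 m^3/s per m


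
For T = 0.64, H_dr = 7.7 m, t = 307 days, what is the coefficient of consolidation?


Using cv = T * H_dr^2 / t
H_dr^2 = 7.7^2 = 59.29
cv = 0.64 * 59.29 / 307
cv = 0.1236 m^2/day


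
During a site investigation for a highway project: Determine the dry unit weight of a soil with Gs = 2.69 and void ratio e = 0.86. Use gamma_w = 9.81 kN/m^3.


Using gamma_d = Gs * gamma_w / (1 + e)
gamma_d = 2.69 * 9.81 / (1 + 0.86)
gamma_d = 2.69 * 9.81 / 1.86
gamma_d = 14.188 kN/m^3


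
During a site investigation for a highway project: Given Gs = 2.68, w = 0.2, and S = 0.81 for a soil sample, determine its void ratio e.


Result: 0.6617

Derivation:
Using the relation e = Gs * w / S
e = 2.68 * 0.2 / 0.81
e = 0.6617


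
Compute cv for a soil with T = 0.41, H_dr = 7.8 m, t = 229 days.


Using cv = T * H_dr^2 / t
H_dr^2 = 7.8^2 = 60.84
cv = 0.41 * 60.84 / 229
cv = 0.10893 m^2/day


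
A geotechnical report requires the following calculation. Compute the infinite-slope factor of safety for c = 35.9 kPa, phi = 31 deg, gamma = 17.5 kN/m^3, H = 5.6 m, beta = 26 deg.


Using Fs = c / (gamma*H*sin(beta)*cos(beta)) + tan(phi)/tan(beta)
Cohesion contribution = 35.9 / (17.5*5.6*sin(26)*cos(26))
Cohesion contribution = 0.92975
Friction contribution = tan(31)/tan(26) = 1.23195
Fs = 0.92975 + 1.23195
Fs = 2.162


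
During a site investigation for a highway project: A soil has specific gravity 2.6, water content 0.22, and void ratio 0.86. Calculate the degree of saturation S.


Using S = Gs * w / e
S = 2.6 * 0.22 / 0.86
S = 0.6651


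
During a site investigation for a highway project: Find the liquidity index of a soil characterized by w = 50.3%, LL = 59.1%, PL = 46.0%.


Result: 0.328

Derivation:
First compute the plasticity index:
PI = LL - PL = 59.1 - 46.0 = 13.1
Then compute the liquidity index:
LI = (w - PL) / PI
LI = (50.3 - 46.0) / 13.1
LI = 0.328


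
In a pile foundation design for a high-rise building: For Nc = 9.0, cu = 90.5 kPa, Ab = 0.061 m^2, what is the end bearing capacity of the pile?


Result: 49.68 kN

Derivation:
Using Qb = Nc * cu * Ab
Qb = 9.0 * 90.5 * 0.061
Qb = 49.68 kN


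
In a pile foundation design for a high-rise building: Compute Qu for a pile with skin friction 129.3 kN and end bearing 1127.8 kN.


Using Qu = Qf + Qb
Qu = 129.3 + 1127.8
Qu = 1257.1 kN


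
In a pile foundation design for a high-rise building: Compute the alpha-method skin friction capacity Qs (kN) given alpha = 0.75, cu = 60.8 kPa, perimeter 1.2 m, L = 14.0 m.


Using Qs = alpha * cu * perimeter * L
Qs = 0.75 * 60.8 * 1.2 * 14.0
Qs = 766.08 kN


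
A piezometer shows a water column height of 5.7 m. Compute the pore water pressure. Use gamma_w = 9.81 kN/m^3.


Result: 55.92 kPa

Derivation:
Using u = gamma_w * h_w
u = 9.81 * 5.7
u = 55.92 kPa


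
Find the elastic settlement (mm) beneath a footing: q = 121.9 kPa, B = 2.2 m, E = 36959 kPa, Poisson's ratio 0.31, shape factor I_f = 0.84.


Using Se = q * B * (1 - nu^2) * I_f / E
1 - nu^2 = 1 - 0.31^2 = 0.9039
Se = 121.9 * 2.2 * 0.9039 * 0.84 / 36959
Se = 0.005509 m
Convert to mm: Se = 0.005509 * 1000 = 5.509 mm


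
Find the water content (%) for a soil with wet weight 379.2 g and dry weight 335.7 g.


Result: 12.96 %

Derivation:
Using w = (m_wet - m_dry) / m_dry * 100
m_wet - m_dry = 379.2 - 335.7 = 43.5 g
w = 43.5 / 335.7 * 100
w = 12.96 %


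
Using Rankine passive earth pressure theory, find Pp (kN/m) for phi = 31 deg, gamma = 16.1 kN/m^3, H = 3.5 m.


Result: 308.07 kN/m

Derivation:
Compute passive earth pressure coefficient:
Kp = tan^2(45 + phi/2) = tan^2(60.5) = 3.124035
Compute passive force:
Pp = 0.5 * Kp * gamma * H^2
Pp = 0.5 * 3.124035 * 16.1 * 3.5^2
Pp = 308.07 kN/m


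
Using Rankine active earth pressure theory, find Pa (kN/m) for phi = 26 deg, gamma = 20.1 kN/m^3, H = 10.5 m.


Compute active earth pressure coefficient:
Ka = tan^2(45 - phi/2) = tan^2(32.0) = 0.390462
Compute active force:
Pa = 0.5 * Ka * gamma * H^2
Pa = 0.5 * 0.390462 * 20.1 * 10.5^2
Pa = 432.64 kN/m


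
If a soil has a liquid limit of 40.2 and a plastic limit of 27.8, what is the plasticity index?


Using PI = LL - PL
PI = 40.2 - 27.8
PI = 12.4


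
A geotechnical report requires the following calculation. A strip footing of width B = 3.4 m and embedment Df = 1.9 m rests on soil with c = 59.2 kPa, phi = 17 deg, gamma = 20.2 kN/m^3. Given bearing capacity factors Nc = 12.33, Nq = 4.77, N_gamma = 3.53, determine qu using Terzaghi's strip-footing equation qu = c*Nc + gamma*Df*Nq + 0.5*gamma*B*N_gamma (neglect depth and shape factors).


Result: 1034.23 kPa

Derivation:
Compute qu = c*Nc + gamma*Df*Nq + 0.5*gamma*B*N_gamma
Term 1: 59.2 * 12.33 = 729.936
Term 2: 20.2 * 1.9 * 4.77 = 183.0726
Term 3: 0.5 * 20.2 * 3.4 * 3.53 = 121.2202
qu = 729.936 + 183.0726 + 121.2202
qu = 1034.23 kPa


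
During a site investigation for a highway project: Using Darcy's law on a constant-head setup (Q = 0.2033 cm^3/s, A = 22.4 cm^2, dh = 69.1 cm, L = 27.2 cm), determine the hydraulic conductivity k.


Compute hydraulic gradient:
i = dh / L = 69.1 / 27.2 = 2.54044
Then apply Darcy's law:
k = Q / (A * i)
k = 0.2033 / (22.4 * 2.54044)
k = 0.2033 / 56.9059
k = 0.003573 cm/s


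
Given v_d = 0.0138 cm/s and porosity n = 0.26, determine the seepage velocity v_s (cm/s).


Result: 0.05308 cm/s

Derivation:
Using v_s = v_d / n
v_s = 0.0138 / 0.26
v_s = 0.05308 cm/s


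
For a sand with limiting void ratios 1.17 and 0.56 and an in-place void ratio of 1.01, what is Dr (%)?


Using Dr = (e_max - e) / (e_max - e_min) * 100
e_max - e = 1.17 - 1.01 = 0.16
e_max - e_min = 1.17 - 0.56 = 0.61
Dr = 0.16 / 0.61 * 100
Dr = 26.23 %


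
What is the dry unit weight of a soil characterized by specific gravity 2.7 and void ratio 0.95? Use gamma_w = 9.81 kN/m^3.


Result: 13.583 kN/m^3

Derivation:
Using gamma_d = Gs * gamma_w / (1 + e)
gamma_d = 2.7 * 9.81 / (1 + 0.95)
gamma_d = 2.7 * 9.81 / 1.95
gamma_d = 13.583 kN/m^3


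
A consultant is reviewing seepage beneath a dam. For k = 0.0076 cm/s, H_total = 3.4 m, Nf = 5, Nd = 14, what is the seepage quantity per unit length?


Result: 9.229e-05 m^3/s per m

Derivation:
Convert k to m/s for unit consistency with H:
k = 0.0076 cm/s = 0.0076 / 100 m/s = 7.6e-05 m/s
Using q = k * H * Nf / Nd
Nf / Nd = 5 / 14 = 0.3571
q = 7.6e-05 * 3.4 * 0.3571
q = 9.229e-05 m^3/s per m


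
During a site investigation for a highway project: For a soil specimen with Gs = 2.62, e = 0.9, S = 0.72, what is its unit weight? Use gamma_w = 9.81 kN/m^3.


Using gamma = gamma_w * (Gs + S*e) / (1 + e)
Numerator: Gs + S*e = 2.62 + 0.72*0.9 = 3.268
Denominator: 1 + e = 1 + 0.9 = 1.9
gamma = 9.81 * 3.268 / 1.9
gamma = 16.873 kN/m^3


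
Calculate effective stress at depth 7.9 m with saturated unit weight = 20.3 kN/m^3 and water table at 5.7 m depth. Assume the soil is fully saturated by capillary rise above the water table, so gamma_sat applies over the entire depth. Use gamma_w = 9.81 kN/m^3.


Result: 138.79 kPa

Derivation:
Total stress = gamma_sat * depth
sigma = 20.3 * 7.9 = 160.37 kPa
Pore water pressure u = gamma_w * (depth - d_wt)
u = 9.81 * (7.9 - 5.7) = 21.582 kPa
Effective stress = sigma - u
sigma' = 160.37 - 21.582 = 138.79 kPa


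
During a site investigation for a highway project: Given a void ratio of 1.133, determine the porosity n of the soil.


Using the relation n = e / (1 + e)
n = 1.133 / (1 + 1.133)
n = 1.133 / 2.133
n = 0.5312


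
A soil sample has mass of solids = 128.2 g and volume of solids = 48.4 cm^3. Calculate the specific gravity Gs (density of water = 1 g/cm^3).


Using Gs = m_s / (V_s * rho_w)
Since rho_w = 1 g/cm^3:
Gs = 128.2 / 48.4
Gs = 2.649


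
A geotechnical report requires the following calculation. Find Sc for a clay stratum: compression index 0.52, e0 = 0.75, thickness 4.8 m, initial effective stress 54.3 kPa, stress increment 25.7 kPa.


Using Sc = Cc * H / (1 + e0) * log10((sigma0 + delta_sigma) / sigma0)
Stress ratio = (54.3 + 25.7) / 54.3 = 1.4733
log10(1.4733) = 0.16829
Cc * H / (1 + e0) = 0.52 * 4.8 / (1 + 0.75) = 1.42629
Sc = 1.42629 * 0.16829
Sc = 0.24 m


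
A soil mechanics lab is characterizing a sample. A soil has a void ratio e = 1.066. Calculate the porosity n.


Using the relation n = e / (1 + e)
n = 1.066 / (1 + 1.066)
n = 1.066 / 2.066
n = 0.516


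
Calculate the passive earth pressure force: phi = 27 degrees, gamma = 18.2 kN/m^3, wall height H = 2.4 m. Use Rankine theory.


Result: 139.58 kN/m

Derivation:
Compute passive earth pressure coefficient:
Kp = tan^2(45 + phi/2) = tan^2(58.5) = 2.66294
Compute passive force:
Pp = 0.5 * Kp * gamma * H^2
Pp = 0.5 * 2.66294 * 18.2 * 2.4^2
Pp = 139.58 kN/m


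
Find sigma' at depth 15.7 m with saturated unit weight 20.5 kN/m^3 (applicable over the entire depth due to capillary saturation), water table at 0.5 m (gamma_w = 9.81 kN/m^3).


Total stress = gamma_sat * depth
sigma = 20.5 * 15.7 = 321.85 kPa
Pore water pressure u = gamma_w * (depth - d_wt)
u = 9.81 * (15.7 - 0.5) = 149.112 kPa
Effective stress = sigma - u
sigma' = 321.85 - 149.112 = 172.74 kPa


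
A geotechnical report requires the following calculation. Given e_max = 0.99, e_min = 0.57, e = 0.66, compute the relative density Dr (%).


Result: 78.57 %

Derivation:
Using Dr = (e_max - e) / (e_max - e_min) * 100
e_max - e = 0.99 - 0.66 = 0.33
e_max - e_min = 0.99 - 0.57 = 0.42
Dr = 0.33 / 0.42 * 100
Dr = 78.57 %


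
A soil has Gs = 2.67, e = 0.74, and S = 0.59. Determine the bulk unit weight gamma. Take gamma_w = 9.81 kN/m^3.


Result: 17.515 kN/m^3

Derivation:
Using gamma = gamma_w * (Gs + S*e) / (1 + e)
Numerator: Gs + S*e = 2.67 + 0.59*0.74 = 3.1066
Denominator: 1 + e = 1 + 0.74 = 1.74
gamma = 9.81 * 3.1066 / 1.74
gamma = 17.515 kN/m^3


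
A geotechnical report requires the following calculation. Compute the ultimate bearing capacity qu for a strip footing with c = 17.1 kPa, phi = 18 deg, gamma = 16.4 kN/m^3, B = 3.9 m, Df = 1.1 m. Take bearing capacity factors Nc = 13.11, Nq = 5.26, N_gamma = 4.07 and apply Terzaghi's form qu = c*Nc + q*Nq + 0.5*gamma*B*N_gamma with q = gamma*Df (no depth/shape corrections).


Compute qu = c*Nc + gamma*Df*Nq + 0.5*gamma*B*N_gamma
Term 1: 17.1 * 13.11 = 224.181
Term 2: 16.4 * 1.1 * 5.26 = 94.8904
Term 3: 0.5 * 16.4 * 3.9 * 4.07 = 130.1586
qu = 224.181 + 94.8904 + 130.1586
qu = 449.23 kPa


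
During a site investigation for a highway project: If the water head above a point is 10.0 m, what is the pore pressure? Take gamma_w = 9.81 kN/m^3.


Using u = gamma_w * h_w
u = 9.81 * 10.0
u = 98.1 kPa


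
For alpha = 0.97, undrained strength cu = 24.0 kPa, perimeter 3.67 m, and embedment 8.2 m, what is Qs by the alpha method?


Using Qs = alpha * cu * perimeter * L
Qs = 0.97 * 24.0 * 3.67 * 8.2
Qs = 700.59 kN


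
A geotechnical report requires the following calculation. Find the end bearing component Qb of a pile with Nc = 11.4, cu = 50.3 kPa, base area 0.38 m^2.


Using Qb = Nc * cu * Ab
Qb = 11.4 * 50.3 * 0.38
Qb = 217.9 kN


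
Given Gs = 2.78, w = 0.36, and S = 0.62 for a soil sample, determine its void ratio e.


Using the relation e = Gs * w / S
e = 2.78 * 0.36 / 0.62
e = 1.6142


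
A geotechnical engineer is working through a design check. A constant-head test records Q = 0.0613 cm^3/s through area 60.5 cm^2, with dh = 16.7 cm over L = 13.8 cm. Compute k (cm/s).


Compute hydraulic gradient:
i = dh / L = 16.7 / 13.8 = 1.21014
Then apply Darcy's law:
k = Q / (A * i)
k = 0.0613 / (60.5 * 1.21014)
k = 0.0613 / 73.2138
k = 0.000837 cm/s


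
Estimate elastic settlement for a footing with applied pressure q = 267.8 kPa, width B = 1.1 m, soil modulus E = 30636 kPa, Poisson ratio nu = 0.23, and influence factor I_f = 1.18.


Result: 10.746 mm

Derivation:
Using Se = q * B * (1 - nu^2) * I_f / E
1 - nu^2 = 1 - 0.23^2 = 0.9471
Se = 267.8 * 1.1 * 0.9471 * 1.18 / 30636
Se = 0.010746 m
Convert to mm: Se = 0.010746 * 1000 = 10.746 mm


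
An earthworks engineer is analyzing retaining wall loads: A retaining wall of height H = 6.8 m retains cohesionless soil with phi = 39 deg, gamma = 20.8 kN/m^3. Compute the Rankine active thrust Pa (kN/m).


Result: 109.41 kN/m

Derivation:
Compute active earth pressure coefficient:
Ka = tan^2(45 - phi/2) = tan^2(25.5) = 0.227506
Compute active force:
Pa = 0.5 * Ka * gamma * H^2
Pa = 0.5 * 0.227506 * 20.8 * 6.8^2
Pa = 109.41 kN/m


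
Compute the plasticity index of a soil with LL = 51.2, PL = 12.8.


Using PI = LL - PL
PI = 51.2 - 12.8
PI = 38.4


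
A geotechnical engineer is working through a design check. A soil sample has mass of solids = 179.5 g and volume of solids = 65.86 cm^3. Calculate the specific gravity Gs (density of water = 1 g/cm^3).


Using Gs = m_s / (V_s * rho_w)
Since rho_w = 1 g/cm^3:
Gs = 179.5 / 65.86
Gs = 2.725


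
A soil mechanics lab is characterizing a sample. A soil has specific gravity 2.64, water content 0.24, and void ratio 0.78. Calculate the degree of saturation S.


Using S = Gs * w / e
S = 2.64 * 0.24 / 0.78
S = 0.8123


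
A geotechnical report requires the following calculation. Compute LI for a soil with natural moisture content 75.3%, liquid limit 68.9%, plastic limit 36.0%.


First compute the plasticity index:
PI = LL - PL = 68.9 - 36.0 = 32.9
Then compute the liquidity index:
LI = (w - PL) / PI
LI = (75.3 - 36.0) / 32.9
LI = 1.195


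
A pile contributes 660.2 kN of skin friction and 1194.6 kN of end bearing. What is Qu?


Using Qu = Qf + Qb
Qu = 660.2 + 1194.6
Qu = 1854.8 kN


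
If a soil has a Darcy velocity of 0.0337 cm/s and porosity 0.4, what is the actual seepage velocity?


Using v_s = v_d / n
v_s = 0.0337 / 0.4
v_s = 0.08425 cm/s


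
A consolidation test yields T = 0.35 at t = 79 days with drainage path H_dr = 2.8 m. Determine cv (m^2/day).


Result: 0.03473 m^2/day

Derivation:
Using cv = T * H_dr^2 / t
H_dr^2 = 2.8^2 = 7.84
cv = 0.35 * 7.84 / 79
cv = 0.03473 m^2/day


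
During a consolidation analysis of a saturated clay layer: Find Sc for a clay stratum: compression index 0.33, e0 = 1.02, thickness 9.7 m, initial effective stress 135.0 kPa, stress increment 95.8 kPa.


Using Sc = Cc * H / (1 + e0) * log10((sigma0 + delta_sigma) / sigma0)
Stress ratio = (135.0 + 95.8) / 135.0 = 1.70963
log10(1.70963) = 0.232902
Cc * H / (1 + e0) = 0.33 * 9.7 / (1 + 1.02) = 1.58465
Sc = 1.58465 * 0.232902
Sc = 0.3691 m


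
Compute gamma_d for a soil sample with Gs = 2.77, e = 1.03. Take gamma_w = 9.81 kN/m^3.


Using gamma_d = Gs * gamma_w / (1 + e)
gamma_d = 2.77 * 9.81 / (1 + 1.03)
gamma_d = 2.77 * 9.81 / 2.03
gamma_d = 13.386 kN/m^3


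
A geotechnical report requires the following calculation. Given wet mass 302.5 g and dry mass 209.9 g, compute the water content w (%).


Using w = (m_wet - m_dry) / m_dry * 100
m_wet - m_dry = 302.5 - 209.9 = 92.6 g
w = 92.6 / 209.9 * 100
w = 44.12 %


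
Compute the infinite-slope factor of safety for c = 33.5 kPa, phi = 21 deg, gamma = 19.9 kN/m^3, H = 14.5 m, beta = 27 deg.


Using Fs = c / (gamma*H*sin(beta)*cos(beta)) + tan(phi)/tan(beta)
Cohesion contribution = 33.5 / (19.9*14.5*sin(27)*cos(27))
Cohesion contribution = 0.287009
Friction contribution = tan(21)/tan(27) = 0.753376
Fs = 0.287009 + 0.753376
Fs = 1.04


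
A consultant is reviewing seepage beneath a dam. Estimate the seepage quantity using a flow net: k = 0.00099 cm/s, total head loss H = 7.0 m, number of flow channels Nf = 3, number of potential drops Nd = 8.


Result: 2.599e-05 m^3/s per m

Derivation:
Convert k to m/s for unit consistency with H:
k = 0.00099 cm/s = 0.00099 / 100 m/s = 9.9e-06 m/s
Using q = k * H * Nf / Nd
Nf / Nd = 3 / 8 = 0.375
q = 9.9e-06 * 7.0 * 0.375
q = 2.599e-05 m^3/s per m


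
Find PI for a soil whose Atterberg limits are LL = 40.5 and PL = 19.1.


Using PI = LL - PL
PI = 40.5 - 19.1
PI = 21.4


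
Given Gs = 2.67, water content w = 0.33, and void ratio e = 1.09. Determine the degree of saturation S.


Using S = Gs * w / e
S = 2.67 * 0.33 / 1.09
S = 0.8083


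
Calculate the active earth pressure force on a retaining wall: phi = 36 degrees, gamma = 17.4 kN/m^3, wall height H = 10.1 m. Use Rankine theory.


Compute active earth pressure coefficient:
Ka = tan^2(45 - phi/2) = tan^2(27.0) = 0.259616
Compute active force:
Pa = 0.5 * Ka * gamma * H^2
Pa = 0.5 * 0.259616 * 17.4 * 10.1^2
Pa = 230.41 kN/m


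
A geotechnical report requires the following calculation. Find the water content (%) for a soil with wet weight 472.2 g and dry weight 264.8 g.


Result: 78.32 %

Derivation:
Using w = (m_wet - m_dry) / m_dry * 100
m_wet - m_dry = 472.2 - 264.8 = 207.4 g
w = 207.4 / 264.8 * 100
w = 78.32 %


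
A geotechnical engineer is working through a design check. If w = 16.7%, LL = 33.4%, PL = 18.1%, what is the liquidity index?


First compute the plasticity index:
PI = LL - PL = 33.4 - 18.1 = 15.3
Then compute the liquidity index:
LI = (w - PL) / PI
LI = (16.7 - 18.1) / 15.3
LI = -0.092


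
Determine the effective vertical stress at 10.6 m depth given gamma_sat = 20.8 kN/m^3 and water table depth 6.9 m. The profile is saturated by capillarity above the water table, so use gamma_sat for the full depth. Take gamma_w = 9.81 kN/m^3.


Result: 184.18 kPa

Derivation:
Total stress = gamma_sat * depth
sigma = 20.8 * 10.6 = 220.48 kPa
Pore water pressure u = gamma_w * (depth - d_wt)
u = 9.81 * (10.6 - 6.9) = 36.297 kPa
Effective stress = sigma - u
sigma' = 220.48 - 36.297 = 184.18 kPa


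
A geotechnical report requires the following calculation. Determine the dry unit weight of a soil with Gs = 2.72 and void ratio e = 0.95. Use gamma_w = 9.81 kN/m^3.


Using gamma_d = Gs * gamma_w / (1 + e)
gamma_d = 2.72 * 9.81 / (1 + 0.95)
gamma_d = 2.72 * 9.81 / 1.95
gamma_d = 13.684 kN/m^3


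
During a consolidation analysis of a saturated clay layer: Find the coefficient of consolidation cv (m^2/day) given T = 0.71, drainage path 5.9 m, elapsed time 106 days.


Result: 0.23316 m^2/day

Derivation:
Using cv = T * H_dr^2 / t
H_dr^2 = 5.9^2 = 34.81
cv = 0.71 * 34.81 / 106
cv = 0.23316 m^2/day


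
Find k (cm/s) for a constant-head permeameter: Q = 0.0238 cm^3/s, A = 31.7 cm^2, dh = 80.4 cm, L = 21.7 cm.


Compute hydraulic gradient:
i = dh / L = 80.4 / 21.7 = 3.70507
Then apply Darcy's law:
k = Q / (A * i)
k = 0.0238 / (31.7 * 3.70507)
k = 0.0238 / 117.451
k = 0.000203 cm/s


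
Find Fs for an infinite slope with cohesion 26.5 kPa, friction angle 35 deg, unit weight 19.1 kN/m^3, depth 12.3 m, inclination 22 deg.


Using Fs = c / (gamma*H*sin(beta)*cos(beta)) + tan(phi)/tan(beta)
Cohesion contribution = 26.5 / (19.1*12.3*sin(22)*cos(22))
Cohesion contribution = 0.324763
Friction contribution = tan(35)/tan(22) = 1.73307
Fs = 0.324763 + 1.73307
Fs = 2.058


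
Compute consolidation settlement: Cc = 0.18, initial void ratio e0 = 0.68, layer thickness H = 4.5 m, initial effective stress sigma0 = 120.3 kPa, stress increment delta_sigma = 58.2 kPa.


Using Sc = Cc * H / (1 + e0) * log10((sigma0 + delta_sigma) / sigma0)
Stress ratio = (120.3 + 58.2) / 120.3 = 1.48379
log10(1.48379) = 0.171373
Cc * H / (1 + e0) = 0.18 * 4.5 / (1 + 0.68) = 0.482143
Sc = 0.482143 * 0.171373
Sc = 0.0826 m


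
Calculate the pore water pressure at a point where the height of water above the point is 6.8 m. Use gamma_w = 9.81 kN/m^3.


Result: 66.71 kPa

Derivation:
Using u = gamma_w * h_w
u = 9.81 * 6.8
u = 66.71 kPa


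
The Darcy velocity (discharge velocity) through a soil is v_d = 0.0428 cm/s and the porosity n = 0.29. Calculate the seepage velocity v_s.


Using v_s = v_d / n
v_s = 0.0428 / 0.29
v_s = 0.14759 cm/s


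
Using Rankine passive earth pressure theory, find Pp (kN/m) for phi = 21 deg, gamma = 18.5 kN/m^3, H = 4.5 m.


Compute passive earth pressure coefficient:
Kp = tan^2(45 + phi/2) = tan^2(55.5) = 2.117051
Compute passive force:
Pp = 0.5 * Kp * gamma * H^2
Pp = 0.5 * 2.117051 * 18.5 * 4.5^2
Pp = 396.55 kN/m


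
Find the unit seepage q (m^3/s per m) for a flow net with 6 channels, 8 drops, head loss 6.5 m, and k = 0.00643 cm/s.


Convert k to m/s for unit consistency with H:
k = 0.00643 cm/s = 0.00643 / 100 m/s = 6.43e-05 m/s
Using q = k * H * Nf / Nd
Nf / Nd = 6 / 8 = 0.75
q = 6.43e-05 * 6.5 * 0.75
q = 0.0003135 m^3/s per m


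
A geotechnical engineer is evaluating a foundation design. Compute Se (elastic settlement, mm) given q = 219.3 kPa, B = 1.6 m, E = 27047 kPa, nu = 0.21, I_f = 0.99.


Using Se = q * B * (1 - nu^2) * I_f / E
1 - nu^2 = 1 - 0.21^2 = 0.9559
Se = 219.3 * 1.6 * 0.9559 * 0.99 / 27047
Se = 0.012277 m
Convert to mm: Se = 0.012277 * 1000 = 12.277 mm


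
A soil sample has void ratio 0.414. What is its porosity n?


Using the relation n = e / (1 + e)
n = 0.414 / (1 + 0.414)
n = 0.414 / 1.414
n = 0.2928


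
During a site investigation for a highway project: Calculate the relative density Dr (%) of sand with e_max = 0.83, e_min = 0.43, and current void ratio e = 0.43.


Using Dr = (e_max - e) / (e_max - e_min) * 100
e_max - e = 0.83 - 0.43 = 0.4
e_max - e_min = 0.83 - 0.43 = 0.4
Dr = 0.4 / 0.4 * 100
Dr = 100.0 %


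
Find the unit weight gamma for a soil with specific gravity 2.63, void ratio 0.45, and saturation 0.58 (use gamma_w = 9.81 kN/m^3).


Result: 19.559 kN/m^3

Derivation:
Using gamma = gamma_w * (Gs + S*e) / (1 + e)
Numerator: Gs + S*e = 2.63 + 0.58*0.45 = 2.891
Denominator: 1 + e = 1 + 0.45 = 1.45
gamma = 9.81 * 2.891 / 1.45
gamma = 19.559 kN/m^3


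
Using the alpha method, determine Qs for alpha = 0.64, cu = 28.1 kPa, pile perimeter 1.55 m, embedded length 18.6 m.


Result: 518.48 kN

Derivation:
Using Qs = alpha * cu * perimeter * L
Qs = 0.64 * 28.1 * 1.55 * 18.6
Qs = 518.48 kN


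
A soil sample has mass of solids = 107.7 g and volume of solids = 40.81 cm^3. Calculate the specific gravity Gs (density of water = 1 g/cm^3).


Using Gs = m_s / (V_s * rho_w)
Since rho_w = 1 g/cm^3:
Gs = 107.7 / 40.81
Gs = 2.639


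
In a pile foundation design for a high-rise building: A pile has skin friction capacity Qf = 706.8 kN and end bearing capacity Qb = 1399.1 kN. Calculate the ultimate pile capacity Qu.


Result: 2105.9 kN

Derivation:
Using Qu = Qf + Qb
Qu = 706.8 + 1399.1
Qu = 2105.9 kN


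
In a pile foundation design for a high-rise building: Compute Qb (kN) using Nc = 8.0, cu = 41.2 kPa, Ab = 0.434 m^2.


Result: 143.05 kN

Derivation:
Using Qb = Nc * cu * Ab
Qb = 8.0 * 41.2 * 0.434
Qb = 143.05 kN


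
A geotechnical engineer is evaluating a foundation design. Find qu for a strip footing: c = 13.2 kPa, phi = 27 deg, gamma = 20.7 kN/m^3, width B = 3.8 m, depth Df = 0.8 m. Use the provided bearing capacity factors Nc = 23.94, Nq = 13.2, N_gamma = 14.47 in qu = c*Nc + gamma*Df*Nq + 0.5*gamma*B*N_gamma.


Compute qu = c*Nc + gamma*Df*Nq + 0.5*gamma*B*N_gamma
Term 1: 13.2 * 23.94 = 316.008
Term 2: 20.7 * 0.8 * 13.2 = 218.592
Term 3: 0.5 * 20.7 * 3.8 * 14.47 = 569.1051
qu = 316.008 + 218.592 + 569.1051
qu = 1103.71 kPa


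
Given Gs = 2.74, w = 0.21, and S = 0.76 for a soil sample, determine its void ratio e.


Using the relation e = Gs * w / S
e = 2.74 * 0.21 / 0.76
e = 0.7571


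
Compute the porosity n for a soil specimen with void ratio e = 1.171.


Result: 0.5394

Derivation:
Using the relation n = e / (1 + e)
n = 1.171 / (1 + 1.171)
n = 1.171 / 2.171
n = 0.5394


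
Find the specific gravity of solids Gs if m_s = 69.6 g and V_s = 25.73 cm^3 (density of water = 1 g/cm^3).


Using Gs = m_s / (V_s * rho_w)
Since rho_w = 1 g/cm^3:
Gs = 69.6 / 25.73
Gs = 2.705


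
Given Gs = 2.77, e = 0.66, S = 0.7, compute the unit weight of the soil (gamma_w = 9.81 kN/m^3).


Result: 19.1 kN/m^3

Derivation:
Using gamma = gamma_w * (Gs + S*e) / (1 + e)
Numerator: Gs + S*e = 2.77 + 0.7*0.66 = 3.232
Denominator: 1 + e = 1 + 0.66 = 1.66
gamma = 9.81 * 3.232 / 1.66
gamma = 19.1 kN/m^3


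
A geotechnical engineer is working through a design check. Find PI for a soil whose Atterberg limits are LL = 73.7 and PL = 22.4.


Using PI = LL - PL
PI = 73.7 - 22.4
PI = 51.3


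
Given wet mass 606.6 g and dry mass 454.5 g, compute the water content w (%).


Using w = (m_wet - m_dry) / m_dry * 100
m_wet - m_dry = 606.6 - 454.5 = 152.1 g
w = 152.1 / 454.5 * 100
w = 33.47 %


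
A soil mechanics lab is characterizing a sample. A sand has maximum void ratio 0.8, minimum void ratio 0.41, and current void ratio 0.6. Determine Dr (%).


Using Dr = (e_max - e) / (e_max - e_min) * 100
e_max - e = 0.8 - 0.6 = 0.2
e_max - e_min = 0.8 - 0.41 = 0.39
Dr = 0.2 / 0.39 * 100
Dr = 51.28 %


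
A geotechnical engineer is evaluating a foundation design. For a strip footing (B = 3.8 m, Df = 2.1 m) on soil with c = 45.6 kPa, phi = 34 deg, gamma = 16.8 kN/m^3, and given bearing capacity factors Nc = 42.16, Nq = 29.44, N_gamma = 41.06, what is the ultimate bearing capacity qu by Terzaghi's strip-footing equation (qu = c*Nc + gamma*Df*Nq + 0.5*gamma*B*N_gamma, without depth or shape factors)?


Compute qu = c*Nc + gamma*Df*Nq + 0.5*gamma*B*N_gamma
Term 1: 45.6 * 42.16 = 1922.496
Term 2: 16.8 * 2.1 * 29.44 = 1038.6432
Term 3: 0.5 * 16.8 * 3.8 * 41.06 = 1310.6352
qu = 1922.496 + 1038.6432 + 1310.6352
qu = 4271.77 kPa


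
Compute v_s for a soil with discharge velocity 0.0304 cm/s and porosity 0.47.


Using v_s = v_d / n
v_s = 0.0304 / 0.47
v_s = 0.06468 cm/s


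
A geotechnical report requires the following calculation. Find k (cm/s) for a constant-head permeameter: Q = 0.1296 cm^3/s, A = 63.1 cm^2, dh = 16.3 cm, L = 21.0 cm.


Compute hydraulic gradient:
i = dh / L = 16.3 / 21.0 = 0.77619
Then apply Darcy's law:
k = Q / (A * i)
k = 0.1296 / (63.1 * 0.77619)
k = 0.1296 / 48.9776
k = 0.002646 cm/s


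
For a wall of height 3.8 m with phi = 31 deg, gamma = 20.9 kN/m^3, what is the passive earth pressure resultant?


Compute passive earth pressure coefficient:
Kp = tan^2(45 + phi/2) = tan^2(60.5) = 3.124035
Compute passive force:
Pp = 0.5 * Kp * gamma * H^2
Pp = 0.5 * 3.124035 * 20.9 * 3.8^2
Pp = 471.41 kN/m


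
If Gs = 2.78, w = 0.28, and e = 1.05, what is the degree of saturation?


Result: 0.7413

Derivation:
Using S = Gs * w / e
S = 2.78 * 0.28 / 1.05
S = 0.7413


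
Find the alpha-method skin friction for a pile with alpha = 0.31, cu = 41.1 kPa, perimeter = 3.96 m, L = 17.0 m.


Using Qs = alpha * cu * perimeter * L
Qs = 0.31 * 41.1 * 3.96 * 17.0
Qs = 857.72 kN


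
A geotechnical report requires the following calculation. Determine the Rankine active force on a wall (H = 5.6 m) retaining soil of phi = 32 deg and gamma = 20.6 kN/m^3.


Result: 99.25 kN/m

Derivation:
Compute active earth pressure coefficient:
Ka = tan^2(45 - phi/2) = tan^2(29.0) = 0.307259
Compute active force:
Pa = 0.5 * Ka * gamma * H^2
Pa = 0.5 * 0.307259 * 20.6 * 5.6^2
Pa = 99.25 kN/m


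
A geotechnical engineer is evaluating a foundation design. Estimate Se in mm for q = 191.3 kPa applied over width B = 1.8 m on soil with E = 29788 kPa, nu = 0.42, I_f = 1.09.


Result: 10.377 mm

Derivation:
Using Se = q * B * (1 - nu^2) * I_f / E
1 - nu^2 = 1 - 0.42^2 = 0.8236
Se = 191.3 * 1.8 * 0.8236 * 1.09 / 29788
Se = 0.010377 m
Convert to mm: Se = 0.010377 * 1000 = 10.377 mm


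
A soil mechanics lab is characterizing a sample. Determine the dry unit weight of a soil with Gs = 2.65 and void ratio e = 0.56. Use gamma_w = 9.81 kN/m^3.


Result: 16.664 kN/m^3

Derivation:
Using gamma_d = Gs * gamma_w / (1 + e)
gamma_d = 2.65 * 9.81 / (1 + 0.56)
gamma_d = 2.65 * 9.81 / 1.56
gamma_d = 16.664 kN/m^3


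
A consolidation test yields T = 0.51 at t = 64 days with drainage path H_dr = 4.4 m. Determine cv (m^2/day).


Result: 0.15427 m^2/day

Derivation:
Using cv = T * H_dr^2 / t
H_dr^2 = 4.4^2 = 19.36
cv = 0.51 * 19.36 / 64
cv = 0.15427 m^2/day


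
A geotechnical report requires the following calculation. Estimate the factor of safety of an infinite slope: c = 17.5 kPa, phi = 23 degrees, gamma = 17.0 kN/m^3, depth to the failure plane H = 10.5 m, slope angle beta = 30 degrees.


Result: 0.962

Derivation:
Using Fs = c / (gamma*H*sin(beta)*cos(beta)) + tan(phi)/tan(beta)
Cohesion contribution = 17.5 / (17.0*10.5*sin(30)*cos(30))
Cohesion contribution = 0.226412
Friction contribution = tan(23)/tan(30) = 0.735212
Fs = 0.226412 + 0.735212
Fs = 0.962


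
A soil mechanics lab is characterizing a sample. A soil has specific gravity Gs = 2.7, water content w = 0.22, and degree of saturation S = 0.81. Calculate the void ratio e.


Using the relation e = Gs * w / S
e = 2.7 * 0.22 / 0.81
e = 0.7333


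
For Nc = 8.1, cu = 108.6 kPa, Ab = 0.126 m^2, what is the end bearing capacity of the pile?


Using Qb = Nc * cu * Ab
Qb = 8.1 * 108.6 * 0.126
Qb = 110.84 kN


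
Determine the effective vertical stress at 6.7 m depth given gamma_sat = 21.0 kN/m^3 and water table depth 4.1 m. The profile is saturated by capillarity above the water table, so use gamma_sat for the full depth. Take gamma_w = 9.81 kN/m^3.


Total stress = gamma_sat * depth
sigma = 21.0 * 6.7 = 140.7 kPa
Pore water pressure u = gamma_w * (depth - d_wt)
u = 9.81 * (6.7 - 4.1) = 25.506 kPa
Effective stress = sigma - u
sigma' = 140.7 - 25.506 = 115.19 kPa


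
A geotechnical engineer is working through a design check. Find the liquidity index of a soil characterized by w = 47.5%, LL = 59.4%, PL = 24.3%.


First compute the plasticity index:
PI = LL - PL = 59.4 - 24.3 = 35.1
Then compute the liquidity index:
LI = (w - PL) / PI
LI = (47.5 - 24.3) / 35.1
LI = 0.661


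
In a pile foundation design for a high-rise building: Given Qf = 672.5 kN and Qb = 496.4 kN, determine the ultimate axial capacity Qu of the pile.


Using Qu = Qf + Qb
Qu = 672.5 + 496.4
Qu = 1168.9 kN


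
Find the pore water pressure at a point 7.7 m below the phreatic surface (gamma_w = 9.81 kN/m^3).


Result: 75.54 kPa

Derivation:
Using u = gamma_w * h_w
u = 9.81 * 7.7
u = 75.54 kPa


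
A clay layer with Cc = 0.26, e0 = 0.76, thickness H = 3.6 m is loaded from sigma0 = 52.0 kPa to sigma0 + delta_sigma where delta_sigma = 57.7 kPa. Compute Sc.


Using Sc = Cc * H / (1 + e0) * log10((sigma0 + delta_sigma) / sigma0)
Stress ratio = (52.0 + 57.7) / 52.0 = 2.10962
log10(2.10962) = 0.324203
Cc * H / (1 + e0) = 0.26 * 3.6 / (1 + 0.76) = 0.531818
Sc = 0.531818 * 0.324203
Sc = 0.1724 m


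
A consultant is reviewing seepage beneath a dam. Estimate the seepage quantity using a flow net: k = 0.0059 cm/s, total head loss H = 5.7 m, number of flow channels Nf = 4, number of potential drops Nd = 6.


Convert k to m/s for unit consistency with H:
k = 0.0059 cm/s = 0.0059 / 100 m/s = 5.9e-05 m/s
Using q = k * H * Nf / Nd
Nf / Nd = 4 / 6 = 0.6667
q = 5.9e-05 * 5.7 * 0.6667
q = 0.0002242 m^3/s per m


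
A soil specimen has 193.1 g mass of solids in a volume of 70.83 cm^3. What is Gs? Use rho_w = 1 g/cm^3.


Result: 2.726

Derivation:
Using Gs = m_s / (V_s * rho_w)
Since rho_w = 1 g/cm^3:
Gs = 193.1 / 70.83
Gs = 2.726


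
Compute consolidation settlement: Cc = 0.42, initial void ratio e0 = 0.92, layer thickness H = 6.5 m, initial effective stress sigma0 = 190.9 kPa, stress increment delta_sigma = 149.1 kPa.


Result: 0.3564 m

Derivation:
Using Sc = Cc * H / (1 + e0) * log10((sigma0 + delta_sigma) / sigma0)
Stress ratio = (190.9 + 149.1) / 190.9 = 1.78104
log10(1.78104) = 0.250673
Cc * H / (1 + e0) = 0.42 * 6.5 / (1 + 0.92) = 1.42188
Sc = 1.42188 * 0.250673
Sc = 0.3564 m
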